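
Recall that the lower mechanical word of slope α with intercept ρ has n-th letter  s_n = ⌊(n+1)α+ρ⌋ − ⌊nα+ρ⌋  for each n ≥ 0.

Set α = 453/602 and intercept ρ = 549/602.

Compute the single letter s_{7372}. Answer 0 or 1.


1

(n+1)α + ρ = (7373·453 + 549) / 602 = 3340518/602
nα + ρ     = (7372·453 + 549) / 602 = 3340065/602
⌊3340518/602⌋ = 5549,  ⌊3340065/602⌋ = 5548
s_{7372} = 5549 − 5548 = 1


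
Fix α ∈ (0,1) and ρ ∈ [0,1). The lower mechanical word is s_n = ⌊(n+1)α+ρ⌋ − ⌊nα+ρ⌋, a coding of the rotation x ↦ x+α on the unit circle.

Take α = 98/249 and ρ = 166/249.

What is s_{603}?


1

(n+1)α + ρ = (604·98 + 166) / 249 = 59358/249
nα + ρ     = (603·98 + 166) / 249 = 59260/249
⌊59358/249⌋ = 238,  ⌊59260/249⌋ = 237
s_{603} = 238 − 237 = 1


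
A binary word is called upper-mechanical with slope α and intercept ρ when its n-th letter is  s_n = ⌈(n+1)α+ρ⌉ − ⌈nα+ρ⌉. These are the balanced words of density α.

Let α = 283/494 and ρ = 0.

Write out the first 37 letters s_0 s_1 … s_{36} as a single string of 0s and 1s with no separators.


n=0: ⌈(1·283)/494⌉ − ⌈(0·283)/494⌉ = ⌈283/494⌉ − ⌈0/494⌉ = 1 − 0 = 1
n=1: ⌈(2·283)/494⌉ − ⌈(1·283)/494⌉ = ⌈566/494⌉ − ⌈283/494⌉ = 2 − 1 = 1
n=2: ⌈(3·283)/494⌉ − ⌈(2·283)/494⌉ = ⌈849/494⌉ − ⌈566/494⌉ = 2 − 2 = 0
n=3: ⌈(4·283)/494⌉ − ⌈(3·283)/494⌉ = ⌈1132/494⌉ − ⌈849/494⌉ = 3 − 2 = 1
n=4: ⌈(5·283)/494⌉ − ⌈(4·283)/494⌉ = ⌈1415/494⌉ − ⌈1132/494⌉ = 3 − 3 = 0
n=5: ⌈(6·283)/494⌉ − ⌈(5·283)/494⌉ = ⌈1698/494⌉ − ⌈1415/494⌉ = 4 − 3 = 1
n=6: ⌈(7·283)/494⌉ − ⌈(6·283)/494⌉ = ⌈1981/494⌉ − ⌈1698/494⌉ = 5 − 4 = 1
n=7: ⌈(8·283)/494⌉ − ⌈(7·283)/494⌉ = ⌈2264/494⌉ − ⌈1981/494⌉ = 5 − 5 = 0
n=8: ⌈(9·283)/494⌉ − ⌈(8·283)/494⌉ = ⌈2547/494⌉ − ⌈2264/494⌉ = 6 − 5 = 1
n=9: ⌈(10·283)/494⌉ − ⌈(9·283)/494⌉ = ⌈2830/494⌉ − ⌈2547/494⌉ = 6 − 6 = 0
n=10: ⌈(11·283)/494⌉ − ⌈(10·283)/494⌉ = ⌈3113/494⌉ − ⌈2830/494⌉ = 7 − 6 = 1
n=11: ⌈(12·283)/494⌉ − ⌈(11·283)/494⌉ = ⌈3396/494⌉ − ⌈3113/494⌉ = 7 − 7 = 0
n=12: ⌈(13·283)/494⌉ − ⌈(12·283)/494⌉ = ⌈3679/494⌉ − ⌈3396/494⌉ = 8 − 7 = 1
n=13: ⌈(14·283)/494⌉ − ⌈(13·283)/494⌉ = ⌈3962/494⌉ − ⌈3679/494⌉ = 9 − 8 = 1
n=14: ⌈(15·283)/494⌉ − ⌈(14·283)/494⌉ = ⌈4245/494⌉ − ⌈3962/494⌉ = 9 − 9 = 0
n=15: ⌈(16·283)/494⌉ − ⌈(15·283)/494⌉ = ⌈4528/494⌉ − ⌈4245/494⌉ = 10 − 9 = 1
n=16: ⌈(17·283)/494⌉ − ⌈(16·283)/494⌉ = ⌈4811/494⌉ − ⌈4528/494⌉ = 10 − 10 = 0
n=17: ⌈(18·283)/494⌉ − ⌈(17·283)/494⌉ = ⌈5094/494⌉ − ⌈4811/494⌉ = 11 − 10 = 1
n=18: ⌈(19·283)/494⌉ − ⌈(18·283)/494⌉ = ⌈5377/494⌉ − ⌈5094/494⌉ = 11 − 11 = 0
n=19: ⌈(20·283)/494⌉ − ⌈(19·283)/494⌉ = ⌈5660/494⌉ − ⌈5377/494⌉ = 12 − 11 = 1
n=20: ⌈(21·283)/494⌉ − ⌈(20·283)/494⌉ = ⌈5943/494⌉ − ⌈5660/494⌉ = 13 − 12 = 1
n=21: ⌈(22·283)/494⌉ − ⌈(21·283)/494⌉ = ⌈6226/494⌉ − ⌈5943/494⌉ = 13 − 13 = 0
n=22: ⌈(23·283)/494⌉ − ⌈(22·283)/494⌉ = ⌈6509/494⌉ − ⌈6226/494⌉ = 14 − 13 = 1
n=23: ⌈(24·283)/494⌉ − ⌈(23·283)/494⌉ = ⌈6792/494⌉ − ⌈6509/494⌉ = 14 − 14 = 0
n=24: ⌈(25·283)/494⌉ − ⌈(24·283)/494⌉ = ⌈7075/494⌉ − ⌈6792/494⌉ = 15 − 14 = 1
n=25: ⌈(26·283)/494⌉ − ⌈(25·283)/494⌉ = ⌈7358/494⌉ − ⌈7075/494⌉ = 15 − 15 = 0
n=26: ⌈(27·283)/494⌉ − ⌈(26·283)/494⌉ = ⌈7641/494⌉ − ⌈7358/494⌉ = 16 − 15 = 1
n=27: ⌈(28·283)/494⌉ − ⌈(27·283)/494⌉ = ⌈7924/494⌉ − ⌈7641/494⌉ = 17 − 16 = 1
n=28: ⌈(29·283)/494⌉ − ⌈(28·283)/494⌉ = ⌈8207/494⌉ − ⌈7924/494⌉ = 17 − 17 = 0
n=29: ⌈(30·283)/494⌉ − ⌈(29·283)/494⌉ = ⌈8490/494⌉ − ⌈8207/494⌉ = 18 − 17 = 1
n=30: ⌈(31·283)/494⌉ − ⌈(30·283)/494⌉ = ⌈8773/494⌉ − ⌈8490/494⌉ = 18 − 18 = 0
n=31: ⌈(32·283)/494⌉ − ⌈(31·283)/494⌉ = ⌈9056/494⌉ − ⌈8773/494⌉ = 19 − 18 = 1
n=32: ⌈(33·283)/494⌉ − ⌈(32·283)/494⌉ = ⌈9339/494⌉ − ⌈9056/494⌉ = 19 − 19 = 0
n=33: ⌈(34·283)/494⌉ − ⌈(33·283)/494⌉ = ⌈9622/494⌉ − ⌈9339/494⌉ = 20 − 19 = 1
n=34: ⌈(35·283)/494⌉ − ⌈(34·283)/494⌉ = ⌈9905/494⌉ − ⌈9622/494⌉ = 21 − 20 = 1
n=35: ⌈(36·283)/494⌉ − ⌈(35·283)/494⌉ = ⌈10188/494⌉ − ⌈9905/494⌉ = 21 − 21 = 0
n=36: ⌈(37·283)/494⌉ − ⌈(36·283)/494⌉ = ⌈10471/494⌉ − ⌈10188/494⌉ = 22 − 21 = 1

1101011010101101010110101011010101101


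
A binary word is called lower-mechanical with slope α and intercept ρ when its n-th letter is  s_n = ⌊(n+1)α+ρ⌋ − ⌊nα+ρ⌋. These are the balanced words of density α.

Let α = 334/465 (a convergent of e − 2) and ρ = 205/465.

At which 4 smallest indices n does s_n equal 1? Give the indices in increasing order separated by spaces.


n=0: ⌊539/465⌋−⌊205/465⌋ = 1−0 = 1  ← one
n=1: ⌊873/465⌋−⌊539/465⌋ = 1−1 = 0
n=2: ⌊1207/465⌋−⌊873/465⌋ = 2−1 = 1  ← one
n=3: ⌊1541/465⌋−⌊1207/465⌋ = 3−2 = 1  ← one
n=4: ⌊1875/465⌋−⌊1541/465⌋ = 4−3 = 1  ← one
positions of the first 4 ones: 0 2 3 4

0 2 3 4


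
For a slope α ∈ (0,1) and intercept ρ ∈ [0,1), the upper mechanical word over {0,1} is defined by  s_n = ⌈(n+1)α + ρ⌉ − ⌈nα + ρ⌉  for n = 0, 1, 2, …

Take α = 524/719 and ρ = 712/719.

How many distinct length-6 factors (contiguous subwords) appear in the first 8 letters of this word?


3

t_n = ⌈(n·524+712)/719⌉ for n = 0 … 8:
  n=0…8: ⌈712/719⌉=1 ⌈1236/719⌉=2 ⌈1760/719⌉=3 ⌈2284/719⌉=4 ⌈2808/719⌉=4 ⌈3332/719⌉=5 ⌈3856/719⌉=6 ⌈4380/719⌉=7 ⌈4904/719⌉=7
s_n = t_(n+1) − t_n for n = 0 … 7 gives
prefix = 11101110
slide a length-6 window over [0..5] … [2..7] (3 windows); first occurrence of each distinct factor:
  [  0..  5] 111011
  [  1..  6] 110111
  [  2..  7] 101110
distinct factors: {101110, 110111, 111011}
count = 3  (Sturmian bound for length 6 is 7)


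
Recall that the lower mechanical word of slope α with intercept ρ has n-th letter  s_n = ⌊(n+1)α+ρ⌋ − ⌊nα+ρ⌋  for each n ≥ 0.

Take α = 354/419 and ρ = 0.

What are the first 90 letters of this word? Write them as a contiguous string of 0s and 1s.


011111011111011111101111101111110111110111111011111011111101111101111101111110111110111111

n=0: ⌊(1·354)/419⌋ − ⌊(0·354)/419⌋ = ⌊354/419⌋ − ⌊0/419⌋ = 0 − 0 = 0
n=1: ⌊(2·354)/419⌋ − ⌊(1·354)/419⌋ = ⌊708/419⌋ − ⌊354/419⌋ = 1 − 0 = 1
n=2: ⌊(3·354)/419⌋ − ⌊(2·354)/419⌋ = ⌊1062/419⌋ − ⌊708/419⌋ = 2 − 1 = 1
n=3: ⌊(4·354)/419⌋ − ⌊(3·354)/419⌋ = ⌊1416/419⌋ − ⌊1062/419⌋ = 3 − 2 = 1
n=4: ⌊(5·354)/419⌋ − ⌊(4·354)/419⌋ = ⌊1770/419⌋ − ⌊1416/419⌋ = 4 − 3 = 1
n=5: ⌊(6·354)/419⌋ − ⌊(5·354)/419⌋ = ⌊2124/419⌋ − ⌊1770/419⌋ = 5 − 4 = 1
n=6: ⌊(7·354)/419⌋ − ⌊(6·354)/419⌋ = ⌊2478/419⌋ − ⌊2124/419⌋ = 5 − 5 = 0
n=7: ⌊(8·354)/419⌋ − ⌊(7·354)/419⌋ = ⌊2832/419⌋ − ⌊2478/419⌋ = 6 − 5 = 1
n=8: ⌊(9·354)/419⌋ − ⌊(8·354)/419⌋ = ⌊3186/419⌋ − ⌊2832/419⌋ = 7 − 6 = 1
n=9: ⌊(10·354)/419⌋ − ⌊(9·354)/419⌋ = ⌊3540/419⌋ − ⌊3186/419⌋ = 8 − 7 = 1
n=10: ⌊(11·354)/419⌋ − ⌊(10·354)/419⌋ = ⌊3894/419⌋ − ⌊3540/419⌋ = 9 − 8 = 1
n=11: ⌊(12·354)/419⌋ − ⌊(11·354)/419⌋ = ⌊4248/419⌋ − ⌊3894/419⌋ = 10 − 9 = 1
n=12: ⌊(13·354)/419⌋ − ⌊(12·354)/419⌋ = ⌊4602/419⌋ − ⌊4248/419⌋ = 10 − 10 = 0
n=13: ⌊(14·354)/419⌋ − ⌊(13·354)/419⌋ = ⌊4956/419⌋ − ⌊4602/419⌋ = 11 − 10 = 1
n=14: ⌊(15·354)/419⌋ − ⌊(14·354)/419⌋ = ⌊5310/419⌋ − ⌊4956/419⌋ = 12 − 11 = 1
n=15: ⌊(16·354)/419⌋ − ⌊(15·354)/419⌋ = ⌊5664/419⌋ − ⌊5310/419⌋ = 13 − 12 = 1
n=16: ⌊(17·354)/419⌋ − ⌊(16·354)/419⌋ = ⌊6018/419⌋ − ⌊5664/419⌋ = 14 − 13 = 1
n=17: ⌊(18·354)/419⌋ − ⌊(17·354)/419⌋ = ⌊6372/419⌋ − ⌊6018/419⌋ = 15 − 14 = 1
n=18: ⌊(19·354)/419⌋ − ⌊(18·354)/419⌋ = ⌊6726/419⌋ − ⌊6372/419⌋ = 16 − 15 = 1
n=19: ⌊(20·354)/419⌋ − ⌊(19·354)/419⌋ = ⌊7080/419⌋ − ⌊6726/419⌋ = 16 − 16 = 0
n=20: ⌊(21·354)/419⌋ − ⌊(20·354)/419⌋ = ⌊7434/419⌋ − ⌊7080/419⌋ = 17 − 16 = 1
n=21: ⌊(22·354)/419⌋ − ⌊(21·354)/419⌋ = ⌊7788/419⌋ − ⌊7434/419⌋ = 18 − 17 = 1
n=22: ⌊(23·354)/419⌋ − ⌊(22·354)/419⌋ = ⌊8142/419⌋ − ⌊7788/419⌋ = 19 − 18 = 1
n=23: ⌊(24·354)/419⌋ − ⌊(23·354)/419⌋ = ⌊8496/419⌋ − ⌊8142/419⌋ = 20 − 19 = 1
n=24: ⌊(25·354)/419⌋ − ⌊(24·354)/419⌋ = ⌊8850/419⌋ − ⌊8496/419⌋ = 21 − 20 = 1
n=25: ⌊(26·354)/419⌋ − ⌊(25·354)/419⌋ = ⌊9204/419⌋ − ⌊8850/419⌋ = 21 − 21 = 0
n=26: ⌊(27·354)/419⌋ − ⌊(26·354)/419⌋ = ⌊9558/419⌋ − ⌊9204/419⌋ = 22 − 21 = 1
n=27: ⌊(28·354)/419⌋ − ⌊(27·354)/419⌋ = ⌊9912/419⌋ − ⌊9558/419⌋ = 23 − 22 = 1
n=28: ⌊(29·354)/419⌋ − ⌊(28·354)/419⌋ = ⌊10266/419⌋ − ⌊9912/419⌋ = 24 − 23 = 1
n=29: ⌊(30·354)/419⌋ − ⌊(29·354)/419⌋ = ⌊10620/419⌋ − ⌊10266/419⌋ = 25 − 24 = 1
n=30: ⌊(31·354)/419⌋ − ⌊(30·354)/419⌋ = ⌊10974/419⌋ − ⌊10620/419⌋ = 26 − 25 = 1
n=31: ⌊(32·354)/419⌋ − ⌊(31·354)/419⌋ = ⌊11328/419⌋ − ⌊10974/419⌋ = 27 − 26 = 1
n=32: ⌊(33·354)/419⌋ − ⌊(32·354)/419⌋ = ⌊11682/419⌋ − ⌊11328/419⌋ = 27 − 27 = 0
n=33: ⌊(34·354)/419⌋ − ⌊(33·354)/419⌋ = ⌊12036/419⌋ − ⌊11682/419⌋ = 28 − 27 = 1
n=34: ⌊(35·354)/419⌋ − ⌊(34·354)/419⌋ = ⌊12390/419⌋ − ⌊12036/419⌋ = 29 − 28 = 1
n=35: ⌊(36·354)/419⌋ − ⌊(35·354)/419⌋ = ⌊12744/419⌋ − ⌊12390/419⌋ = 30 − 29 = 1
n=36: ⌊(37·354)/419⌋ − ⌊(36·354)/419⌋ = ⌊13098/419⌋ − ⌊12744/419⌋ = 31 − 30 = 1
n=37: ⌊(38·354)/419⌋ − ⌊(37·354)/419⌋ = ⌊13452/419⌋ − ⌊13098/419⌋ = 32 − 31 = 1
n=38: ⌊(39·354)/419⌋ − ⌊(38·354)/419⌋ = ⌊13806/419⌋ − ⌊13452/419⌋ = 32 − 32 = 0
n=39: ⌊(40·354)/419⌋ − ⌊(39·354)/419⌋ = ⌊14160/419⌋ − ⌊13806/419⌋ = 33 − 32 = 1
n=40: ⌊(41·354)/419⌋ − ⌊(40·354)/419⌋ = ⌊14514/419⌋ − ⌊14160/419⌋ = 34 − 33 = 1
n=41: ⌊(42·354)/419⌋ − ⌊(41·354)/419⌋ = ⌊14868/419⌋ − ⌊14514/419⌋ = 35 − 34 = 1
n=42: ⌊(43·354)/419⌋ − ⌊(42·354)/419⌋ = ⌊15222/419⌋ − ⌊14868/419⌋ = 36 − 35 = 1
n=43: ⌊(44·354)/419⌋ − ⌊(43·354)/419⌋ = ⌊15576/419⌋ − ⌊15222/419⌋ = 37 − 36 = 1
n=44: ⌊(45·354)/419⌋ − ⌊(44·354)/419⌋ = ⌊15930/419⌋ − ⌊15576/419⌋ = 38 − 37 = 1
n=45: ⌊(46·354)/419⌋ − ⌊(45·354)/419⌋ = ⌊16284/419⌋ − ⌊15930/419⌋ = 38 − 38 = 0
n=46: ⌊(47·354)/419⌋ − ⌊(46·354)/419⌋ = ⌊16638/419⌋ − ⌊16284/419⌋ = 39 − 38 = 1
n=47: ⌊(48·354)/419⌋ − ⌊(47·354)/419⌋ = ⌊16992/419⌋ − ⌊16638/419⌋ = 40 − 39 = 1
n=48: ⌊(49·354)/419⌋ − ⌊(48·354)/419⌋ = ⌊17346/419⌋ − ⌊16992/419⌋ = 41 − 40 = 1
n=49: ⌊(50·354)/419⌋ − ⌊(49·354)/419⌋ = ⌊17700/419⌋ − ⌊17346/419⌋ = 42 − 41 = 1
n=50: ⌊(51·354)/419⌋ − ⌊(50·354)/419⌋ = ⌊18054/419⌋ − ⌊17700/419⌋ = 43 − 42 = 1
n=51: ⌊(52·354)/419⌋ − ⌊(51·354)/419⌋ = ⌊18408/419⌋ − ⌊18054/419⌋ = 43 − 43 = 0
n=52: ⌊(53·354)/419⌋ − ⌊(52·354)/419⌋ = ⌊18762/419⌋ − ⌊18408/419⌋ = 44 − 43 = 1
n=53: ⌊(54·354)/419⌋ − ⌊(53·354)/419⌋ = ⌊19116/419⌋ − ⌊18762/419⌋ = 45 − 44 = 1
n=54: ⌊(55·354)/419⌋ − ⌊(54·354)/419⌋ = ⌊19470/419⌋ − ⌊19116/419⌋ = 46 − 45 = 1
n=55: ⌊(56·354)/419⌋ − ⌊(55·354)/419⌋ = ⌊19824/419⌋ − ⌊19470/419⌋ = 47 − 46 = 1
n=56: ⌊(57·354)/419⌋ − ⌊(56·354)/419⌋ = ⌊20178/419⌋ − ⌊19824/419⌋ = 48 − 47 = 1
n=57: ⌊(58·354)/419⌋ − ⌊(57·354)/419⌋ = ⌊20532/419⌋ − ⌊20178/419⌋ = 49 − 48 = 1
n=58: ⌊(59·354)/419⌋ − ⌊(58·354)/419⌋ = ⌊20886/419⌋ − ⌊20532/419⌋ = 49 − 49 = 0
n=59: ⌊(60·354)/419⌋ − ⌊(59·354)/419⌋ = ⌊21240/419⌋ − ⌊20886/419⌋ = 50 − 49 = 1
n=60: ⌊(61·354)/419⌋ − ⌊(60·354)/419⌋ = ⌊21594/419⌋ − ⌊21240/419⌋ = 51 − 50 = 1
n=61: ⌊(62·354)/419⌋ − ⌊(61·354)/419⌋ = ⌊21948/419⌋ − ⌊21594/419⌋ = 52 − 51 = 1
n=62: ⌊(63·354)/419⌋ − ⌊(62·354)/419⌋ = ⌊22302/419⌋ − ⌊21948/419⌋ = 53 − 52 = 1
n=63: ⌊(64·354)/419⌋ − ⌊(63·354)/419⌋ = ⌊22656/419⌋ − ⌊22302/419⌋ = 54 − 53 = 1
n=64: ⌊(65·354)/419⌋ − ⌊(64·354)/419⌋ = ⌊23010/419⌋ − ⌊22656/419⌋ = 54 − 54 = 0
n=65: ⌊(66·354)/419⌋ − ⌊(65·354)/419⌋ = ⌊23364/419⌋ − ⌊23010/419⌋ = 55 − 54 = 1
n=66: ⌊(67·354)/419⌋ − ⌊(66·354)/419⌋ = ⌊23718/419⌋ − ⌊23364/419⌋ = 56 − 55 = 1
n=67: ⌊(68·354)/419⌋ − ⌊(67·354)/419⌋ = ⌊24072/419⌋ − ⌊23718/419⌋ = 57 − 56 = 1
n=68: ⌊(69·354)/419⌋ − ⌊(68·354)/419⌋ = ⌊24426/419⌋ − ⌊24072/419⌋ = 58 − 57 = 1
n=69: ⌊(70·354)/419⌋ − ⌊(69·354)/419⌋ = ⌊24780/419⌋ − ⌊24426/419⌋ = 59 − 58 = 1
n=70: ⌊(71·354)/419⌋ − ⌊(70·354)/419⌋ = ⌊25134/419⌋ − ⌊24780/419⌋ = 59 − 59 = 0
n=71: ⌊(72·354)/419⌋ − ⌊(71·354)/419⌋ = ⌊25488/419⌋ − ⌊25134/419⌋ = 60 − 59 = 1
n=72: ⌊(73·354)/419⌋ − ⌊(72·354)/419⌋ = ⌊25842/419⌋ − ⌊25488/419⌋ = 61 − 60 = 1
n=73: ⌊(74·354)/419⌋ − ⌊(73·354)/419⌋ = ⌊26196/419⌋ − ⌊25842/419⌋ = 62 − 61 = 1
n=74: ⌊(75·354)/419⌋ − ⌊(74·354)/419⌋ = ⌊26550/419⌋ − ⌊26196/419⌋ = 63 − 62 = 1
n=75: ⌊(76·354)/419⌋ − ⌊(75·354)/419⌋ = ⌊26904/419⌋ − ⌊26550/419⌋ = 64 − 63 = 1
n=76: ⌊(77·354)/419⌋ − ⌊(76·354)/419⌋ = ⌊27258/419⌋ − ⌊26904/419⌋ = 65 − 64 = 1
n=77: ⌊(78·354)/419⌋ − ⌊(77·354)/419⌋ = ⌊27612/419⌋ − ⌊27258/419⌋ = 65 − 65 = 0
n=78: ⌊(79·354)/419⌋ − ⌊(78·354)/419⌋ = ⌊27966/419⌋ − ⌊27612/419⌋ = 66 − 65 = 1
n=79: ⌊(80·354)/419⌋ − ⌊(79·354)/419⌋ = ⌊28320/419⌋ − ⌊27966/419⌋ = 67 − 66 = 1
n=80: ⌊(81·354)/419⌋ − ⌊(80·354)/419⌋ = ⌊28674/419⌋ − ⌊28320/419⌋ = 68 − 67 = 1
n=81: ⌊(82·354)/419⌋ − ⌊(81·354)/419⌋ = ⌊29028/419⌋ − ⌊28674/419⌋ = 69 − 68 = 1
n=82: ⌊(83·354)/419⌋ − ⌊(82·354)/419⌋ = ⌊29382/419⌋ − ⌊29028/419⌋ = 70 − 69 = 1
n=83: ⌊(84·354)/419⌋ − ⌊(83·354)/419⌋ = ⌊29736/419⌋ − ⌊29382/419⌋ = 70 − 70 = 0
n=84: ⌊(85·354)/419⌋ − ⌊(84·354)/419⌋ = ⌊30090/419⌋ − ⌊29736/419⌋ = 71 − 70 = 1
n=85: ⌊(86·354)/419⌋ − ⌊(85·354)/419⌋ = ⌊30444/419⌋ − ⌊30090/419⌋ = 72 − 71 = 1
n=86: ⌊(87·354)/419⌋ − ⌊(86·354)/419⌋ = ⌊30798/419⌋ − ⌊30444/419⌋ = 73 − 72 = 1
n=87: ⌊(88·354)/419⌋ − ⌊(87·354)/419⌋ = ⌊31152/419⌋ − ⌊30798/419⌋ = 74 − 73 = 1
n=88: ⌊(89·354)/419⌋ − ⌊(88·354)/419⌋ = ⌊31506/419⌋ − ⌊31152/419⌋ = 75 − 74 = 1
n=89: ⌊(90·354)/419⌋ − ⌊(89·354)/419⌋ = ⌊31860/419⌋ − ⌊31506/419⌋ = 76 − 75 = 1


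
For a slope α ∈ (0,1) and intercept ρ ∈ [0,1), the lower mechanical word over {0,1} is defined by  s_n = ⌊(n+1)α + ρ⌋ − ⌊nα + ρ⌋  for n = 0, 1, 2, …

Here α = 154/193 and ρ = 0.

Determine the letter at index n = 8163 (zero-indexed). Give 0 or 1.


1

(n+1)α + ρ = (8164·154) / 193 = 1257256/193
nα + ρ     = (8163·154) / 193 = 1257102/193
⌊1257256/193⌋ = 6514,  ⌊1257102/193⌋ = 6513
s_{8163} = 6514 − 6513 = 1


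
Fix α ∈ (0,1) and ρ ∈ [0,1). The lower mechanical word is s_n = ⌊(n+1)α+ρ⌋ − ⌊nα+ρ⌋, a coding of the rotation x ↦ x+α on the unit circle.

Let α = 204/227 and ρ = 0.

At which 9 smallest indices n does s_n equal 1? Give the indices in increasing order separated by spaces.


1 2 3 4 5 6 7 8 10

n=0: ⌊204/227⌋−⌊0/227⌋ = 0−0 = 0
n=1: ⌊408/227⌋−⌊204/227⌋ = 1−0 = 1  ← one
n=2: ⌊612/227⌋−⌊408/227⌋ = 2−1 = 1  ← one
n=3: ⌊816/227⌋−⌊612/227⌋ = 3−2 = 1  ← one
n=4: ⌊1020/227⌋−⌊816/227⌋ = 4−3 = 1  ← one
n=5: ⌊1224/227⌋−⌊1020/227⌋ = 5−4 = 1  ← one
n=6: ⌊1428/227⌋−⌊1224/227⌋ = 6−5 = 1  ← one
n=7: ⌊1632/227⌋−⌊1428/227⌋ = 7−6 = 1  ← one
n=8: ⌊1836/227⌋−⌊1632/227⌋ = 8−7 = 1  ← one
n=9: ⌊2040/227⌋−⌊1836/227⌋ = 8−8 = 0
n=10: ⌊2244/227⌋−⌊2040/227⌋ = 9−8 = 1  ← one
positions of the first 9 ones: 1 2 3 4 5 6 7 8 10


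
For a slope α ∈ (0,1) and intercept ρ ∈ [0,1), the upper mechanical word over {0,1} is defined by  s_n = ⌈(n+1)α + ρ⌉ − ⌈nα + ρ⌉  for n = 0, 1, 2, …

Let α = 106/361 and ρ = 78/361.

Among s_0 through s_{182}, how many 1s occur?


53

#1s = Σ_{n=0}^{182} s_n = Σ_{n=0}^{182} (⌈(n+1)α+ρ⌉ − ⌈nα+ρ⌉)
the sum telescopes: every ⌈nα+ρ⌉ with 0 < n < 183 appears once with + and once with −, leaving ⌈183α+ρ⌉ − ⌈0·α+ρ⌉
183α + ρ = (183·106 + 78) / 361 = 19476/361
ρ = 78/361
⌈19476/361⌉ = 54,  ⌈78/361⌉ = 1
#1s = 54 − 1 = 53


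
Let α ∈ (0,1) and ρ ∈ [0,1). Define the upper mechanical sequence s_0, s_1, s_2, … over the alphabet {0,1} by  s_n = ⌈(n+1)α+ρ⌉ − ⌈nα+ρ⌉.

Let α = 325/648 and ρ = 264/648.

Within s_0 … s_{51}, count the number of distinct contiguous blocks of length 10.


2

t_n = ⌈(n·325+264)/648⌉ for n = 0 … 52:
  n=0…9: ⌈264/648⌉=1 ⌈589/648⌉=1 ⌈914/648⌉=2 ⌈1239/648⌉=2 ⌈1564/648⌉=3 ⌈1889/648⌉=3 ⌈2214/648⌉=4 ⌈2539/648⌉=4 ⌈2864/648⌉=5 ⌈3189/648⌉=5
  n=10…19: ⌈3514/648⌉=6 ⌈3839/648⌉=6 ⌈4164/648⌉=7 ⌈4489/648⌉=7 ⌈4814/648⌉=8 ⌈5139/648⌉=8 ⌈5464/648⌉=9 ⌈5789/648⌉=9 ⌈6114/648⌉=10 ⌈6439/648⌉=10
  n=20…29: ⌈6764/648⌉=11 ⌈7089/648⌉=11 ⌈7414/648⌉=12 ⌈7739/648⌉=12 ⌈8064/648⌉=13 ⌈8389/648⌉=13 ⌈8714/648⌉=14 ⌈9039/648⌉=14 ⌈9364/648⌉=15 ⌈9689/648⌉=15
  n=30…39: ⌈10014/648⌉=16 ⌈10339/648⌉=16 ⌈10664/648⌉=17 ⌈10989/648⌉=17 ⌈11314/648⌉=18 ⌈11639/648⌉=18 ⌈11964/648⌉=19 ⌈12289/648⌉=19 ⌈12614/648⌉=20 ⌈12939/648⌉=20
  n=40…49: ⌈13264/648⌉=21 ⌈13589/648⌉=21 ⌈13914/648⌉=22 ⌈14239/648⌉=22 ⌈14564/648⌉=23 ⌈14889/648⌉=23 ⌈15214/648⌉=24 ⌈15539/648⌉=24 ⌈15864/648⌉=25 ⌈16189/648⌉=25
  n=50…52: ⌈16514/648⌉=26 ⌈16839/648⌉=26 ⌈17164/648⌉=27
s_n = t_(n+1) − t_n for n = 0 … 51 gives
prefix = 0101010101010101010101010101010101010101010101010101
slide a length-10 window over [0..9] … [42..51] (43 windows); first occurrence of each distinct factor:
  [  0..  9] 0101010101
  [  1.. 10] 1010101010
  (the other 41 windows repeat one of these)
distinct factors: {0101010101, 1010101010}
count = 2  (Sturmian bound for length 10 is 11)


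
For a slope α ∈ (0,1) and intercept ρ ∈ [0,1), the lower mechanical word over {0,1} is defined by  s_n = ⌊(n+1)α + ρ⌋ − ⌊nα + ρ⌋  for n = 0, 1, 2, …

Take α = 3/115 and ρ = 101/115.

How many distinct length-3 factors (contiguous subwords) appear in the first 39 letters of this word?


t_n = ⌊(n·3+101)/115⌋ for n = 0 … 39:
  n=0…9: ⌊101/115⌋=0 ⌊104/115⌋=0 ⌊107/115⌋=0 ⌊110/115⌋=0 ⌊113/115⌋=0 ⌊116/115⌋=1 ⌊119/115⌋=1 ⌊122/115⌋=1 ⌊125/115⌋=1 ⌊128/115⌋=1
  n=10…19: ⌊131/115⌋=1 ⌊134/115⌋=1 ⌊137/115⌋=1 ⌊140/115⌋=1 ⌊143/115⌋=1 ⌊146/115⌋=1 ⌊149/115⌋=1 ⌊152/115⌋=1 ⌊155/115⌋=1 ⌊158/115⌋=1
  n=20…29: ⌊161/115⌋=1 ⌊164/115⌋=1 ⌊167/115⌋=1 ⌊170/115⌋=1 ⌊173/115⌋=1 ⌊176/115⌋=1 ⌊179/115⌋=1 ⌊182/115⌋=1 ⌊185/115⌋=1 ⌊188/115⌋=1
  n=30…39: ⌊191/115⌋=1 ⌊194/115⌋=1 ⌊197/115⌋=1 ⌊200/115⌋=1 ⌊203/115⌋=1 ⌊206/115⌋=1 ⌊209/115⌋=1 ⌊212/115⌋=1 ⌊215/115⌋=1 ⌊218/115⌋=1
s_n = t_(n+1) − t_n for n = 0 … 38 gives
prefix = 000010000000000000000000000000000000000
slide a length-3 window over [0..2] … [36..38] (37 windows); first occurrence of each distinct factor:
  [  0..  2] 000
  [  2..  4] 001
  [  3..  5] 010
  [  4..  6] 100
  (the other 33 windows repeat one of these)
distinct factors: {000, 001, 010, 100}
count = 4  (Sturmian bound for length 3 is 4)

4


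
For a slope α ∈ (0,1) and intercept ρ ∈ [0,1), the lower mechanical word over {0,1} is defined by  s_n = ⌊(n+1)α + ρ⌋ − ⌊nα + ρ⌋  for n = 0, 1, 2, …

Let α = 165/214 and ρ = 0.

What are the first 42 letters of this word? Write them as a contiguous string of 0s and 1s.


n=0: ⌊(1·165)/214⌋ − ⌊(0·165)/214⌋ = ⌊165/214⌋ − ⌊0/214⌋ = 0 − 0 = 0
n=1: ⌊(2·165)/214⌋ − ⌊(1·165)/214⌋ = ⌊330/214⌋ − ⌊165/214⌋ = 1 − 0 = 1
n=2: ⌊(3·165)/214⌋ − ⌊(2·165)/214⌋ = ⌊495/214⌋ − ⌊330/214⌋ = 2 − 1 = 1
n=3: ⌊(4·165)/214⌋ − ⌊(3·165)/214⌋ = ⌊660/214⌋ − ⌊495/214⌋ = 3 − 2 = 1
n=4: ⌊(5·165)/214⌋ − ⌊(4·165)/214⌋ = ⌊825/214⌋ − ⌊660/214⌋ = 3 − 3 = 0
n=5: ⌊(6·165)/214⌋ − ⌊(5·165)/214⌋ = ⌊990/214⌋ − ⌊825/214⌋ = 4 − 3 = 1
n=6: ⌊(7·165)/214⌋ − ⌊(6·165)/214⌋ = ⌊1155/214⌋ − ⌊990/214⌋ = 5 − 4 = 1
n=7: ⌊(8·165)/214⌋ − ⌊(7·165)/214⌋ = ⌊1320/214⌋ − ⌊1155/214⌋ = 6 − 5 = 1
n=8: ⌊(9·165)/214⌋ − ⌊(8·165)/214⌋ = ⌊1485/214⌋ − ⌊1320/214⌋ = 6 − 6 = 0
n=9: ⌊(10·165)/214⌋ − ⌊(9·165)/214⌋ = ⌊1650/214⌋ − ⌊1485/214⌋ = 7 − 6 = 1
n=10: ⌊(11·165)/214⌋ − ⌊(10·165)/214⌋ = ⌊1815/214⌋ − ⌊1650/214⌋ = 8 − 7 = 1
n=11: ⌊(12·165)/214⌋ − ⌊(11·165)/214⌋ = ⌊1980/214⌋ − ⌊1815/214⌋ = 9 − 8 = 1
n=12: ⌊(13·165)/214⌋ − ⌊(12·165)/214⌋ = ⌊2145/214⌋ − ⌊1980/214⌋ = 10 − 9 = 1
n=13: ⌊(14·165)/214⌋ − ⌊(13·165)/214⌋ = ⌊2310/214⌋ − ⌊2145/214⌋ = 10 − 10 = 0
n=14: ⌊(15·165)/214⌋ − ⌊(14·165)/214⌋ = ⌊2475/214⌋ − ⌊2310/214⌋ = 11 − 10 = 1
n=15: ⌊(16·165)/214⌋ − ⌊(15·165)/214⌋ = ⌊2640/214⌋ − ⌊2475/214⌋ = 12 − 11 = 1
n=16: ⌊(17·165)/214⌋ − ⌊(16·165)/214⌋ = ⌊2805/214⌋ − ⌊2640/214⌋ = 13 − 12 = 1
n=17: ⌊(18·165)/214⌋ − ⌊(17·165)/214⌋ = ⌊2970/214⌋ − ⌊2805/214⌋ = 13 − 13 = 0
n=18: ⌊(19·165)/214⌋ − ⌊(18·165)/214⌋ = ⌊3135/214⌋ − ⌊2970/214⌋ = 14 − 13 = 1
n=19: ⌊(20·165)/214⌋ − ⌊(19·165)/214⌋ = ⌊3300/214⌋ − ⌊3135/214⌋ = 15 − 14 = 1
n=20: ⌊(21·165)/214⌋ − ⌊(20·165)/214⌋ = ⌊3465/214⌋ − ⌊3300/214⌋ = 16 − 15 = 1
n=21: ⌊(22·165)/214⌋ − ⌊(21·165)/214⌋ = ⌊3630/214⌋ − ⌊3465/214⌋ = 16 − 16 = 0
n=22: ⌊(23·165)/214⌋ − ⌊(22·165)/214⌋ = ⌊3795/214⌋ − ⌊3630/214⌋ = 17 − 16 = 1
n=23: ⌊(24·165)/214⌋ − ⌊(23·165)/214⌋ = ⌊3960/214⌋ − ⌊3795/214⌋ = 18 − 17 = 1
n=24: ⌊(25·165)/214⌋ − ⌊(24·165)/214⌋ = ⌊4125/214⌋ − ⌊3960/214⌋ = 19 − 18 = 1
n=25: ⌊(26·165)/214⌋ − ⌊(25·165)/214⌋ = ⌊4290/214⌋ − ⌊4125/214⌋ = 20 − 19 = 1
n=26: ⌊(27·165)/214⌋ − ⌊(26·165)/214⌋ = ⌊4455/214⌋ − ⌊4290/214⌋ = 20 − 20 = 0
n=27: ⌊(28·165)/214⌋ − ⌊(27·165)/214⌋ = ⌊4620/214⌋ − ⌊4455/214⌋ = 21 − 20 = 1
n=28: ⌊(29·165)/214⌋ − ⌊(28·165)/214⌋ = ⌊4785/214⌋ − ⌊4620/214⌋ = 22 − 21 = 1
n=29: ⌊(30·165)/214⌋ − ⌊(29·165)/214⌋ = ⌊4950/214⌋ − ⌊4785/214⌋ = 23 − 22 = 1
n=30: ⌊(31·165)/214⌋ − ⌊(30·165)/214⌋ = ⌊5115/214⌋ − ⌊4950/214⌋ = 23 − 23 = 0
n=31: ⌊(32·165)/214⌋ − ⌊(31·165)/214⌋ = ⌊5280/214⌋ − ⌊5115/214⌋ = 24 − 23 = 1
n=32: ⌊(33·165)/214⌋ − ⌊(32·165)/214⌋ = ⌊5445/214⌋ − ⌊5280/214⌋ = 25 − 24 = 1
n=33: ⌊(34·165)/214⌋ − ⌊(33·165)/214⌋ = ⌊5610/214⌋ − ⌊5445/214⌋ = 26 − 25 = 1
n=34: ⌊(35·165)/214⌋ − ⌊(34·165)/214⌋ = ⌊5775/214⌋ − ⌊5610/214⌋ = 26 − 26 = 0
n=35: ⌊(36·165)/214⌋ − ⌊(35·165)/214⌋ = ⌊5940/214⌋ − ⌊5775/214⌋ = 27 − 26 = 1
n=36: ⌊(37·165)/214⌋ − ⌊(36·165)/214⌋ = ⌊6105/214⌋ − ⌊5940/214⌋ = 28 − 27 = 1
n=37: ⌊(38·165)/214⌋ − ⌊(37·165)/214⌋ = ⌊6270/214⌋ − ⌊6105/214⌋ = 29 − 28 = 1
n=38: ⌊(39·165)/214⌋ − ⌊(38·165)/214⌋ = ⌊6435/214⌋ − ⌊6270/214⌋ = 30 − 29 = 1
n=39: ⌊(40·165)/214⌋ − ⌊(39·165)/214⌋ = ⌊6600/214⌋ − ⌊6435/214⌋ = 30 − 30 = 0
n=40: ⌊(41·165)/214⌋ − ⌊(40·165)/214⌋ = ⌊6765/214⌋ − ⌊6600/214⌋ = 31 − 30 = 1
n=41: ⌊(42·165)/214⌋ − ⌊(41·165)/214⌋ = ⌊6930/214⌋ − ⌊6765/214⌋ = 32 − 31 = 1

011101110111101110111011110111011101111011


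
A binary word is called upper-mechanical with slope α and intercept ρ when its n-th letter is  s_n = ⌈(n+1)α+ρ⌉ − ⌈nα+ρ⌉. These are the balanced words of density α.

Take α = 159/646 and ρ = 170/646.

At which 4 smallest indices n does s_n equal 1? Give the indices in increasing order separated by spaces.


n=0: ⌈329/646⌉−⌈170/646⌉ = 1−1 = 0
n=1: ⌈488/646⌉−⌈329/646⌉ = 1−1 = 0
n=2: ⌈647/646⌉−⌈488/646⌉ = 2−1 = 1  ← one
n=3: ⌈806/646⌉−⌈647/646⌉ = 2−2 = 0
n=4: ⌈965/646⌉−⌈806/646⌉ = 2−2 = 0
n=5: ⌈1124/646⌉−⌈965/646⌉ = 2−2 = 0
n=6: ⌈1283/646⌉−⌈1124/646⌉ = 2−2 = 0
n=7: ⌈1442/646⌉−⌈1283/646⌉ = 3−2 = 1  ← one
n=8: ⌈1601/646⌉−⌈1442/646⌉ = 3−3 = 0
n=9: ⌈1760/646⌉−⌈1601/646⌉ = 3−3 = 0
n=10: ⌈1919/646⌉−⌈1760/646⌉ = 3−3 = 0
n=11: ⌈2078/646⌉−⌈1919/646⌉ = 4−3 = 1  ← one
n=12: ⌈2237/646⌉−⌈2078/646⌉ = 4−4 = 0
n=13: ⌈2396/646⌉−⌈2237/646⌉ = 4−4 = 0
n=14: ⌈2555/646⌉−⌈2396/646⌉ = 4−4 = 0
n=15: ⌈2714/646⌉−⌈2555/646⌉ = 5−4 = 1  ← one
positions of the first 4 ones: 2 7 11 15

2 7 11 15


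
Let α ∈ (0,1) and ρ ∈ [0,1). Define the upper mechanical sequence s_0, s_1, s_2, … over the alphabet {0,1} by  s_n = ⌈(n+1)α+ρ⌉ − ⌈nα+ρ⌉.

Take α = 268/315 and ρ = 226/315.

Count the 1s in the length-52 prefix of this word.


#1s = Σ_{n=0}^{51} s_n = Σ_{n=0}^{51} (⌈(n+1)α+ρ⌉ − ⌈nα+ρ⌉)
the sum telescopes: every ⌈nα+ρ⌉ with 0 < n < 52 appears once with + and once with −, leaving ⌈52α+ρ⌉ − ⌈0·α+ρ⌉
52α + ρ = (52·268 + 226) / 315 = 14162/315
ρ = 226/315
⌈14162/315⌉ = 45,  ⌈226/315⌉ = 1
#1s = 45 − 1 = 44

44


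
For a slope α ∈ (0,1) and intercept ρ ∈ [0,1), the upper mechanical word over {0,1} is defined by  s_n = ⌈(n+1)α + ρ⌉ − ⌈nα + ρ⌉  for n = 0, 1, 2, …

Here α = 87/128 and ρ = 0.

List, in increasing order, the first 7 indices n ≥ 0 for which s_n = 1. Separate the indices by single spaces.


0 1 2 4 5 7 8

n=0: ⌈87/128⌉−⌈0/128⌉ = 1−0 = 1  ← one
n=1: ⌈174/128⌉−⌈87/128⌉ = 2−1 = 1  ← one
n=2: ⌈261/128⌉−⌈174/128⌉ = 3−2 = 1  ← one
n=3: ⌈348/128⌉−⌈261/128⌉ = 3−3 = 0
n=4: ⌈435/128⌉−⌈348/128⌉ = 4−3 = 1  ← one
n=5: ⌈522/128⌉−⌈435/128⌉ = 5−4 = 1  ← one
n=6: ⌈609/128⌉−⌈522/128⌉ = 5−5 = 0
n=7: ⌈696/128⌉−⌈609/128⌉ = 6−5 = 1  ← one
n=8: ⌈783/128⌉−⌈696/128⌉ = 7−6 = 1  ← one
positions of the first 7 ones: 0 1 2 4 5 7 8


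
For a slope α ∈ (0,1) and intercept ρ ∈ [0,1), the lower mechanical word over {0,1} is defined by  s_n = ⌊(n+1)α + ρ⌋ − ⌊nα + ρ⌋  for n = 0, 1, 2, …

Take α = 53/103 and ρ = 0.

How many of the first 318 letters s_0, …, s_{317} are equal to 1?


#1s = Σ_{n=0}^{317} s_n = Σ_{n=0}^{317} (⌊(n+1)α+ρ⌋ − ⌊nα+ρ⌋)
the sum telescopes: every ⌊nα+ρ⌋ with 0 < n < 318 appears once with + and once with −, leaving ⌊318α+ρ⌋ − ⌊0·α+ρ⌋
318α + ρ = (318·53) / 103 = 16854/103
ρ = 0/103
⌊16854/103⌋ = 163,  ⌊0/103⌋ = 0
#1s = 163 − 0 = 163

163


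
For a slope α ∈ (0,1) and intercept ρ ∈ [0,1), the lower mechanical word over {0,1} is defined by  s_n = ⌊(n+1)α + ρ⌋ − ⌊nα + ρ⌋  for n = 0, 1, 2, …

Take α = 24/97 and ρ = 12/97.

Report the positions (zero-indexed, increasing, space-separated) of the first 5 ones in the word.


3 7 11 15 19

n=0: ⌊36/97⌋−⌊12/97⌋ = 0−0 = 0
n=1: ⌊60/97⌋−⌊36/97⌋ = 0−0 = 0
n=2: ⌊84/97⌋−⌊60/97⌋ = 0−0 = 0
n=3: ⌊108/97⌋−⌊84/97⌋ = 1−0 = 1  ← one
n=4: ⌊132/97⌋−⌊108/97⌋ = 1−1 = 0
n=5: ⌊156/97⌋−⌊132/97⌋ = 1−1 = 0
n=6: ⌊180/97⌋−⌊156/97⌋ = 1−1 = 0
n=7: ⌊204/97⌋−⌊180/97⌋ = 2−1 = 1  ← one
n=8: ⌊228/97⌋−⌊204/97⌋ = 2−2 = 0
n=9: ⌊252/97⌋−⌊228/97⌋ = 2−2 = 0
n=10: ⌊276/97⌋−⌊252/97⌋ = 2−2 = 0
n=11: ⌊300/97⌋−⌊276/97⌋ = 3−2 = 1  ← one
n=12: ⌊324/97⌋−⌊300/97⌋ = 3−3 = 0
n=13: ⌊348/97⌋−⌊324/97⌋ = 3−3 = 0
n=14: ⌊372/97⌋−⌊348/97⌋ = 3−3 = 0
n=15: ⌊396/97⌋−⌊372/97⌋ = 4−3 = 1  ← one
n=16: ⌊420/97⌋−⌊396/97⌋ = 4−4 = 0
n=17: ⌊444/97⌋−⌊420/97⌋ = 4−4 = 0
n=18: ⌊468/97⌋−⌊444/97⌋ = 4−4 = 0
n=19: ⌊492/97⌋−⌊468/97⌋ = 5−4 = 1  ← one
positions of the first 5 ones: 3 7 11 15 19


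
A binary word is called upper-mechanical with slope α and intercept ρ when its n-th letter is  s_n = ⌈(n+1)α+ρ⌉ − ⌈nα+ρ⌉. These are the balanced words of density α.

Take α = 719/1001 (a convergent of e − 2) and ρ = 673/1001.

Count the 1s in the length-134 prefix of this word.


96

#1s = Σ_{n=0}^{133} s_n = Σ_{n=0}^{133} (⌈(n+1)α+ρ⌉ − ⌈nα+ρ⌉)
the sum telescopes: every ⌈nα+ρ⌉ with 0 < n < 134 appears once with + and once with −, leaving ⌈134α+ρ⌉ − ⌈0·α+ρ⌉
134α + ρ = (134·719 + 673) / 1001 = 97019/1001
ρ = 673/1001
⌈97019/1001⌉ = 97,  ⌈673/1001⌉ = 1
#1s = 97 − 1 = 96


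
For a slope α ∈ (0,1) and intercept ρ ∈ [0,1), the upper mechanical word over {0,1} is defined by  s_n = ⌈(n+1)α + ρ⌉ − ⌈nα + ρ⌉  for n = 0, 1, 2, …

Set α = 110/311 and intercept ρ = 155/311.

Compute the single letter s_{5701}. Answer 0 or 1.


1

(n+1)α + ρ = (5702·110 + 155) / 311 = 627375/311
nα + ρ     = (5701·110 + 155) / 311 = 627265/311
⌈627375/311⌉ = 2018,  ⌈627265/311⌉ = 2017
s_{5701} = 2018 − 2017 = 1


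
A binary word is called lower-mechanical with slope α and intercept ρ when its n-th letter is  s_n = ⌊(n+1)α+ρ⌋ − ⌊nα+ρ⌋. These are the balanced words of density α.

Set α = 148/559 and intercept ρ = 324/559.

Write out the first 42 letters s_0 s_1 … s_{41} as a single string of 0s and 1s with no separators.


010001000100100010001000100010010001000100

n=0: ⌊(1·148+324)/559⌋ − ⌊(0·148+324)/559⌋ = ⌊472/559⌋ − ⌊324/559⌋ = 0 − 0 = 0
n=1: ⌊(2·148+324)/559⌋ − ⌊(1·148+324)/559⌋ = ⌊620/559⌋ − ⌊472/559⌋ = 1 − 0 = 1
n=2: ⌊(3·148+324)/559⌋ − ⌊(2·148+324)/559⌋ = ⌊768/559⌋ − ⌊620/559⌋ = 1 − 1 = 0
n=3: ⌊(4·148+324)/559⌋ − ⌊(3·148+324)/559⌋ = ⌊916/559⌋ − ⌊768/559⌋ = 1 − 1 = 0
n=4: ⌊(5·148+324)/559⌋ − ⌊(4·148+324)/559⌋ = ⌊1064/559⌋ − ⌊916/559⌋ = 1 − 1 = 0
n=5: ⌊(6·148+324)/559⌋ − ⌊(5·148+324)/559⌋ = ⌊1212/559⌋ − ⌊1064/559⌋ = 2 − 1 = 1
n=6: ⌊(7·148+324)/559⌋ − ⌊(6·148+324)/559⌋ = ⌊1360/559⌋ − ⌊1212/559⌋ = 2 − 2 = 0
n=7: ⌊(8·148+324)/559⌋ − ⌊(7·148+324)/559⌋ = ⌊1508/559⌋ − ⌊1360/559⌋ = 2 − 2 = 0
n=8: ⌊(9·148+324)/559⌋ − ⌊(8·148+324)/559⌋ = ⌊1656/559⌋ − ⌊1508/559⌋ = 2 − 2 = 0
n=9: ⌊(10·148+324)/559⌋ − ⌊(9·148+324)/559⌋ = ⌊1804/559⌋ − ⌊1656/559⌋ = 3 − 2 = 1
n=10: ⌊(11·148+324)/559⌋ − ⌊(10·148+324)/559⌋ = ⌊1952/559⌋ − ⌊1804/559⌋ = 3 − 3 = 0
n=11: ⌊(12·148+324)/559⌋ − ⌊(11·148+324)/559⌋ = ⌊2100/559⌋ − ⌊1952/559⌋ = 3 − 3 = 0
n=12: ⌊(13·148+324)/559⌋ − ⌊(12·148+324)/559⌋ = ⌊2248/559⌋ − ⌊2100/559⌋ = 4 − 3 = 1
n=13: ⌊(14·148+324)/559⌋ − ⌊(13·148+324)/559⌋ = ⌊2396/559⌋ − ⌊2248/559⌋ = 4 − 4 = 0
n=14: ⌊(15·148+324)/559⌋ − ⌊(14·148+324)/559⌋ = ⌊2544/559⌋ − ⌊2396/559⌋ = 4 − 4 = 0
n=15: ⌊(16·148+324)/559⌋ − ⌊(15·148+324)/559⌋ = ⌊2692/559⌋ − ⌊2544/559⌋ = 4 − 4 = 0
n=16: ⌊(17·148+324)/559⌋ − ⌊(16·148+324)/559⌋ = ⌊2840/559⌋ − ⌊2692/559⌋ = 5 − 4 = 1
n=17: ⌊(18·148+324)/559⌋ − ⌊(17·148+324)/559⌋ = ⌊2988/559⌋ − ⌊2840/559⌋ = 5 − 5 = 0
n=18: ⌊(19·148+324)/559⌋ − ⌊(18·148+324)/559⌋ = ⌊3136/559⌋ − ⌊2988/559⌋ = 5 − 5 = 0
n=19: ⌊(20·148+324)/559⌋ − ⌊(19·148+324)/559⌋ = ⌊3284/559⌋ − ⌊3136/559⌋ = 5 − 5 = 0
n=20: ⌊(21·148+324)/559⌋ − ⌊(20·148+324)/559⌋ = ⌊3432/559⌋ − ⌊3284/559⌋ = 6 − 5 = 1
n=21: ⌊(22·148+324)/559⌋ − ⌊(21·148+324)/559⌋ = ⌊3580/559⌋ − ⌊3432/559⌋ = 6 − 6 = 0
n=22: ⌊(23·148+324)/559⌋ − ⌊(22·148+324)/559⌋ = ⌊3728/559⌋ − ⌊3580/559⌋ = 6 − 6 = 0
n=23: ⌊(24·148+324)/559⌋ − ⌊(23·148+324)/559⌋ = ⌊3876/559⌋ − ⌊3728/559⌋ = 6 − 6 = 0
n=24: ⌊(25·148+324)/559⌋ − ⌊(24·148+324)/559⌋ = ⌊4024/559⌋ − ⌊3876/559⌋ = 7 − 6 = 1
n=25: ⌊(26·148+324)/559⌋ − ⌊(25·148+324)/559⌋ = ⌊4172/559⌋ − ⌊4024/559⌋ = 7 − 7 = 0
n=26: ⌊(27·148+324)/559⌋ − ⌊(26·148+324)/559⌋ = ⌊4320/559⌋ − ⌊4172/559⌋ = 7 − 7 = 0
n=27: ⌊(28·148+324)/559⌋ − ⌊(27·148+324)/559⌋ = ⌊4468/559⌋ − ⌊4320/559⌋ = 7 − 7 = 0
n=28: ⌊(29·148+324)/559⌋ − ⌊(28·148+324)/559⌋ = ⌊4616/559⌋ − ⌊4468/559⌋ = 8 − 7 = 1
n=29: ⌊(30·148+324)/559⌋ − ⌊(29·148+324)/559⌋ = ⌊4764/559⌋ − ⌊4616/559⌋ = 8 − 8 = 0
n=30: ⌊(31·148+324)/559⌋ − ⌊(30·148+324)/559⌋ = ⌊4912/559⌋ − ⌊4764/559⌋ = 8 − 8 = 0
n=31: ⌊(32·148+324)/559⌋ − ⌊(31·148+324)/559⌋ = ⌊5060/559⌋ − ⌊4912/559⌋ = 9 − 8 = 1
n=32: ⌊(33·148+324)/559⌋ − ⌊(32·148+324)/559⌋ = ⌊5208/559⌋ − ⌊5060/559⌋ = 9 − 9 = 0
n=33: ⌊(34·148+324)/559⌋ − ⌊(33·148+324)/559⌋ = ⌊5356/559⌋ − ⌊5208/559⌋ = 9 − 9 = 0
n=34: ⌊(35·148+324)/559⌋ − ⌊(34·148+324)/559⌋ = ⌊5504/559⌋ − ⌊5356/559⌋ = 9 − 9 = 0
n=35: ⌊(36·148+324)/559⌋ − ⌊(35·148+324)/559⌋ = ⌊5652/559⌋ − ⌊5504/559⌋ = 10 − 9 = 1
n=36: ⌊(37·148+324)/559⌋ − ⌊(36·148+324)/559⌋ = ⌊5800/559⌋ − ⌊5652/559⌋ = 10 − 10 = 0
n=37: ⌊(38·148+324)/559⌋ − ⌊(37·148+324)/559⌋ = ⌊5948/559⌋ − ⌊5800/559⌋ = 10 − 10 = 0
n=38: ⌊(39·148+324)/559⌋ − ⌊(38·148+324)/559⌋ = ⌊6096/559⌋ − ⌊5948/559⌋ = 10 − 10 = 0
n=39: ⌊(40·148+324)/559⌋ − ⌊(39·148+324)/559⌋ = ⌊6244/559⌋ − ⌊6096/559⌋ = 11 − 10 = 1
n=40: ⌊(41·148+324)/559⌋ − ⌊(40·148+324)/559⌋ = ⌊6392/559⌋ − ⌊6244/559⌋ = 11 − 11 = 0
n=41: ⌊(42·148+324)/559⌋ − ⌊(41·148+324)/559⌋ = ⌊6540/559⌋ − ⌊6392/559⌋ = 11 − 11 = 0


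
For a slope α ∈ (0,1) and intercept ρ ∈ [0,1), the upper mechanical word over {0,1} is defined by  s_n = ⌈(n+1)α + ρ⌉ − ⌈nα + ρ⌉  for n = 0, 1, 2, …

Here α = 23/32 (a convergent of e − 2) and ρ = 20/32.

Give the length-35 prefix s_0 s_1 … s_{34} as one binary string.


n=0: ⌈(1·23+20)/32⌉ − ⌈(0·23+20)/32⌉ = ⌈43/32⌉ − ⌈20/32⌉ = 2 − 1 = 1
n=1: ⌈(2·23+20)/32⌉ − ⌈(1·23+20)/32⌉ = ⌈66/32⌉ − ⌈43/32⌉ = 3 − 2 = 1
n=2: ⌈(3·23+20)/32⌉ − ⌈(2·23+20)/32⌉ = ⌈89/32⌉ − ⌈66/32⌉ = 3 − 3 = 0
n=3: ⌈(4·23+20)/32⌉ − ⌈(3·23+20)/32⌉ = ⌈112/32⌉ − ⌈89/32⌉ = 4 − 3 = 1
n=4: ⌈(5·23+20)/32⌉ − ⌈(4·23+20)/32⌉ = ⌈135/32⌉ − ⌈112/32⌉ = 5 − 4 = 1
n=5: ⌈(6·23+20)/32⌉ − ⌈(5·23+20)/32⌉ = ⌈158/32⌉ − ⌈135/32⌉ = 5 − 5 = 0
n=6: ⌈(7·23+20)/32⌉ − ⌈(6·23+20)/32⌉ = ⌈181/32⌉ − ⌈158/32⌉ = 6 − 5 = 1
n=7: ⌈(8·23+20)/32⌉ − ⌈(7·23+20)/32⌉ = ⌈204/32⌉ − ⌈181/32⌉ = 7 − 6 = 1
n=8: ⌈(9·23+20)/32⌉ − ⌈(8·23+20)/32⌉ = ⌈227/32⌉ − ⌈204/32⌉ = 8 − 7 = 1
n=9: ⌈(10·23+20)/32⌉ − ⌈(9·23+20)/32⌉ = ⌈250/32⌉ − ⌈227/32⌉ = 8 − 8 = 0
n=10: ⌈(11·23+20)/32⌉ − ⌈(10·23+20)/32⌉ = ⌈273/32⌉ − ⌈250/32⌉ = 9 − 8 = 1
n=11: ⌈(12·23+20)/32⌉ − ⌈(11·23+20)/32⌉ = ⌈296/32⌉ − ⌈273/32⌉ = 10 − 9 = 1
n=12: ⌈(13·23+20)/32⌉ − ⌈(12·23+20)/32⌉ = ⌈319/32⌉ − ⌈296/32⌉ = 10 − 10 = 0
n=13: ⌈(14·23+20)/32⌉ − ⌈(13·23+20)/32⌉ = ⌈342/32⌉ − ⌈319/32⌉ = 11 − 10 = 1
n=14: ⌈(15·23+20)/32⌉ − ⌈(14·23+20)/32⌉ = ⌈365/32⌉ − ⌈342/32⌉ = 12 − 11 = 1
n=15: ⌈(16·23+20)/32⌉ − ⌈(15·23+20)/32⌉ = ⌈388/32⌉ − ⌈365/32⌉ = 13 − 12 = 1
n=16: ⌈(17·23+20)/32⌉ − ⌈(16·23+20)/32⌉ = ⌈411/32⌉ − ⌈388/32⌉ = 13 − 13 = 0
n=17: ⌈(18·23+20)/32⌉ − ⌈(17·23+20)/32⌉ = ⌈434/32⌉ − ⌈411/32⌉ = 14 − 13 = 1
n=18: ⌈(19·23+20)/32⌉ − ⌈(18·23+20)/32⌉ = ⌈457/32⌉ − ⌈434/32⌉ = 15 − 14 = 1
n=19: ⌈(20·23+20)/32⌉ − ⌈(19·23+20)/32⌉ = ⌈480/32⌉ − ⌈457/32⌉ = 15 − 15 = 0
n=20: ⌈(21·23+20)/32⌉ − ⌈(20·23+20)/32⌉ = ⌈503/32⌉ − ⌈480/32⌉ = 16 − 15 = 1
n=21: ⌈(22·23+20)/32⌉ − ⌈(21·23+20)/32⌉ = ⌈526/32⌉ − ⌈503/32⌉ = 17 − 16 = 1
n=22: ⌈(23·23+20)/32⌉ − ⌈(22·23+20)/32⌉ = ⌈549/32⌉ − ⌈526/32⌉ = 18 − 17 = 1
n=23: ⌈(24·23+20)/32⌉ − ⌈(23·23+20)/32⌉ = ⌈572/32⌉ − ⌈549/32⌉ = 18 − 18 = 0
n=24: ⌈(25·23+20)/32⌉ − ⌈(24·23+20)/32⌉ = ⌈595/32⌉ − ⌈572/32⌉ = 19 − 18 = 1
n=25: ⌈(26·23+20)/32⌉ − ⌈(25·23+20)/32⌉ = ⌈618/32⌉ − ⌈595/32⌉ = 20 − 19 = 1
n=26: ⌈(27·23+20)/32⌉ − ⌈(26·23+20)/32⌉ = ⌈641/32⌉ − ⌈618/32⌉ = 21 − 20 = 1
n=27: ⌈(28·23+20)/32⌉ − ⌈(27·23+20)/32⌉ = ⌈664/32⌉ − ⌈641/32⌉ = 21 − 21 = 0
n=28: ⌈(29·23+20)/32⌉ − ⌈(28·23+20)/32⌉ = ⌈687/32⌉ − ⌈664/32⌉ = 22 − 21 = 1
n=29: ⌈(30·23+20)/32⌉ − ⌈(29·23+20)/32⌉ = ⌈710/32⌉ − ⌈687/32⌉ = 23 − 22 = 1
n=30: ⌈(31·23+20)/32⌉ − ⌈(30·23+20)/32⌉ = ⌈733/32⌉ − ⌈710/32⌉ = 23 − 23 = 0
n=31: ⌈(32·23+20)/32⌉ − ⌈(31·23+20)/32⌉ = ⌈756/32⌉ − ⌈733/32⌉ = 24 − 23 = 1
n=32: ⌈(33·23+20)/32⌉ − ⌈(32·23+20)/32⌉ = ⌈779/32⌉ − ⌈756/32⌉ = 25 − 24 = 1
n=33: ⌈(34·23+20)/32⌉ − ⌈(33·23+20)/32⌉ = ⌈802/32⌉ − ⌈779/32⌉ = 26 − 25 = 1
n=34: ⌈(35·23+20)/32⌉ − ⌈(34·23+20)/32⌉ = ⌈825/32⌉ − ⌈802/32⌉ = 26 − 26 = 0

11011011101101110110111011101101110


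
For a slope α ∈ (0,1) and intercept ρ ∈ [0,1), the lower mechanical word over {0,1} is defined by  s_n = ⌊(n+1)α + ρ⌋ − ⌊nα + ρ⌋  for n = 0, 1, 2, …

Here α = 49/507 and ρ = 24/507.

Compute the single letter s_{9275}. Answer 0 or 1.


(n+1)α + ρ = (9276·49 + 24) / 507 = 454548/507
nα + ρ     = (9275·49 + 24) / 507 = 454499/507
⌊454548/507⌋ = 896,  ⌊454499/507⌋ = 896
s_{9275} = 896 − 896 = 0

0


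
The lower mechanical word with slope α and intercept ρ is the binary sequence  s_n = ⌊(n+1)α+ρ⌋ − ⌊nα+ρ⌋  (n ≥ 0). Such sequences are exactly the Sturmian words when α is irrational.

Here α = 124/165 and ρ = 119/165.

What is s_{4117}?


1

(n+1)α + ρ = (4118·124 + 119) / 165 = 510751/165
nα + ρ     = (4117·124 + 119) / 165 = 510627/165
⌊510751/165⌋ = 3095,  ⌊510627/165⌋ = 3094
s_{4117} = 3095 − 3094 = 1
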